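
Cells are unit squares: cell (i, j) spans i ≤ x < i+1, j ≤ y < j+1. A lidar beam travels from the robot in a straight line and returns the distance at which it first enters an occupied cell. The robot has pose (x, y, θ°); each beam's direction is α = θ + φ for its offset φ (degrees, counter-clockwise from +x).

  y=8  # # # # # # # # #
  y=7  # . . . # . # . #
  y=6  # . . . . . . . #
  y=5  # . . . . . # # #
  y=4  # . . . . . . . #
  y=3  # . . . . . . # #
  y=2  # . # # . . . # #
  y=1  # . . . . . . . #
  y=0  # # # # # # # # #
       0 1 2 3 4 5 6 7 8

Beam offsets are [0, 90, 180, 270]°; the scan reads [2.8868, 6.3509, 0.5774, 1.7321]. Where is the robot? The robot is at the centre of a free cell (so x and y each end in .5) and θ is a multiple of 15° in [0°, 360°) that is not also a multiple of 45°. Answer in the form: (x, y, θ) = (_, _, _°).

(x, y, θ) = (4.5, 2.5, 30°)

Candidates: 41 free-cell centres × 16 headings = 656 poses. Raycast each; keep the one whose scan matches to 4 dp.
  (4.5, 6.5, 330°): beam 1 = 1.7321 ≠ 2.8868 ✗
  (1.5, 5.5, 330°): beam 1 = 6.3509 ≠ 2.8868 ✗
  (3.5, 3.5, 285°): beam 1 = 0.5176 ≠ 2.8868 ✗
  (1.5, 1.5, 60°): beam 1 = 1.0000 ≠ 2.8868 ✗
  …
  (4.5, 2.5, 30°): r_1=2.8868, r_2=6.3509, r_3=0.5774, r_4=1.7321 — all match ✓
Only this pose fits every beam.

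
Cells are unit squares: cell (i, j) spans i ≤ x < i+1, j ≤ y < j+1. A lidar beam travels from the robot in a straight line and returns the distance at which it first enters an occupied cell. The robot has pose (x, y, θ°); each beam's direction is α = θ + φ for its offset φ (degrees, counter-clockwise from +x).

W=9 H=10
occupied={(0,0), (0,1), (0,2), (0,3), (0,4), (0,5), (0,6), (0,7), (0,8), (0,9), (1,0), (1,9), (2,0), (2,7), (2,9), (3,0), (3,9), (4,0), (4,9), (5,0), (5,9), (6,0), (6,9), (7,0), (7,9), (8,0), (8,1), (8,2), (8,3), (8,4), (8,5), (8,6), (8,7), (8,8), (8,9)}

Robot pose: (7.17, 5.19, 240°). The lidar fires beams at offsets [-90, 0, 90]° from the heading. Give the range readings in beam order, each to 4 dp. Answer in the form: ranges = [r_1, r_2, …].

beam 1: φ=-90°, α=150°
  cosα=-0.8660 sinα=0.5000 | (7,5) | tMaxX 0.1963 tMaxY 1.6200 | tΔX 1.1547 tΔY 2.0000
    t=0.1963 [x] (6,5)
    t=1.3510 [x] (5,5)
    t=1.6200 [y] (5,6)
    t=2.5057 [x] (4,6)
    t=3.6200 [y] (4,7)
    t=3.6604 [x] (3,7)
    t=4.8151 [x] (2,7) — stop
  → r_1 = 4.8151
beam 2: φ=0°, α=240°
  cosα=-0.5000 sinα=-0.8660 | (7,5) | tMaxX 0.3400 tMaxY 0.2194 | tΔX 2.0000 tΔY 1.1547
    t=0.2194 [y] (7,4)
    t=0.3400 [x] (6,4)
    t=1.3741 [y] (6,3)
    t=2.3400 [x] (5,3)
    t=2.5288 [y] (5,2)
    t=3.6835 [y] (5,1)
    t=4.3400 [x] (4,1)
    t=4.8382 [y] (4,0) — stop
  → r_2 = 4.8382
beam 3: φ=90°, α=330°
  cosα=0.8660 sinα=-0.5000 | (7,5) | tMaxX 0.9584 tMaxY 0.3800 | tΔX 1.1547 tΔY 2.0000
    t=0.3800 [y] (7,4)
    t=0.9584 [x] (8,4) — stop
  → r_3 = 0.9584

ranges = [4.8151, 4.8382, 0.9584]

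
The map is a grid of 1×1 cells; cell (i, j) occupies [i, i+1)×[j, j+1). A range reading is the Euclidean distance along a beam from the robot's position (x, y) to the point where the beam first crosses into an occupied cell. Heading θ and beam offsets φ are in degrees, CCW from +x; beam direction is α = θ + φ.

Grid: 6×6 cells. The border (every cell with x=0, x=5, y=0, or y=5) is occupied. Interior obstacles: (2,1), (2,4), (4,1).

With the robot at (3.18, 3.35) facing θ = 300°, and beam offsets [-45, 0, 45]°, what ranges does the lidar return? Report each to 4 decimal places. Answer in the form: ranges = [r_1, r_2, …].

ranges = [1.3976, 1.6400, 1.8842]

beam 1: φ=-45°, α=255°
  dir = (cos 255°, sin 255°) = (-0.2588, -0.9659); from cell (3,3)
  next x-line at t=0.6955, next y-line at t=0.3623; Δt_x=3.8637, Δt_y=1.0353
    y: enter (3,2) at t=0.3623
    x: enter (2,2) at t=0.6955
    y: enter (2,1) at t=1.3976 ← occupied
  → r_1 = 1.3976
beam 2: φ=0°, α=300°
  dir = (cos 300°, sin 300°) = (0.5000, -0.8660); from cell (3,3)
  next x-line at t=1.6400, next y-line at t=0.4041; Δt_x=2.0000, Δt_y=1.1547
    y: enter (3,2) at t=0.4041
    y: enter (3,1) at t=1.5588
    x: enter (4,1) at t=1.6400 ← occupied
  → r_2 = 1.6400
beam 3: φ=45°, α=345°
  dir = (cos 345°, sin 345°) = (0.9659, -0.2588); from cell (3,3)
  next x-line at t=0.8489, next y-line at t=1.3523; Δt_x=1.0353, Δt_y=3.8637
    x: enter (4,3) at t=0.8489
    y: enter (4,2) at t=1.3523
    x: enter (5,2) at t=1.8842 ← occupied
  → r_3 = 1.8842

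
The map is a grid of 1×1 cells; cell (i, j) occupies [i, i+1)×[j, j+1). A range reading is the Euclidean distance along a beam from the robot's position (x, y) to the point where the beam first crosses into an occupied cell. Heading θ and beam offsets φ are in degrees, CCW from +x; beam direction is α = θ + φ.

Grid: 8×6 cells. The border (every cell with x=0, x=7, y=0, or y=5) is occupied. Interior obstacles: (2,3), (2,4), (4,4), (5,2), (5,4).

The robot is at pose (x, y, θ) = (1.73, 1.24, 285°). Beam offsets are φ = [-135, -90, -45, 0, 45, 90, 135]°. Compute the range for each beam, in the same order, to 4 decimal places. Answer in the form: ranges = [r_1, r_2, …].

beam 1: φ=-135°, α=150°
  dir = (cos 150°, sin 150°) = (-0.8660, 0.5000); from cell (1,1)
  next x-line at t=0.8429, next y-line at t=1.5200; Δt_x=1.1547, Δt_y=2.0000
    x: enter (0,1) at t=0.8429 ← occupied
  → r_1 = 0.8429
beam 2: φ=-90°, α=195°
  dir = (cos 195°, sin 195°) = (-0.9659, -0.2588); from cell (1,1)
  next x-line at t=0.7558, next y-line at t=0.9273; Δt_x=1.0353, Δt_y=3.8637
    x: enter (0,1) at t=0.7558 ← occupied
  → r_2 = 0.7558
beam 3: φ=-45°, α=240°
  dir = (cos 240°, sin 240°) = (-0.5000, -0.8660); from cell (1,1)
  next x-line at t=1.4600, next y-line at t=0.2771; Δt_x=2.0000, Δt_y=1.1547
    y: enter (1,0) at t=0.2771 ← occupied
  → r_3 = 0.2771
beam 4: φ=0°, α=285°
  dir = (cos 285°, sin 285°) = (0.2588, -0.9659); from cell (1,1)
  next x-line at t=1.0432, next y-line at t=0.2485; Δt_x=3.8637, Δt_y=1.0353
    y: enter (1,0) at t=0.2485 ← occupied
  → r_4 = 0.2485
beam 5: φ=45°, α=330°
  dir = (cos 330°, sin 330°) = (0.8660, -0.5000); from cell (1,1)
  next x-line at t=0.3118, next y-line at t=0.4800; Δt_x=1.1547, Δt_y=2.0000
    x: enter (2,1) at t=0.3118
    y: enter (2,0) at t=0.4800 ← occupied
  → r_5 = 0.4800
beam 6: φ=90°, α=15°
  dir = (cos 15°, sin 15°) = (0.9659, 0.2588); from cell (1,1)
  next x-line at t=0.2795, next y-line at t=2.9364; Δt_x=1.0353, Δt_y=3.8637
    x: enter (2,1) at t=0.2795
    x: enter (3,1) at t=1.3148
    x: enter (4,1) at t=2.3501
    y: enter (4,2) at t=2.9364
    x: enter (5,2) at t=3.3854 ← occupied
  → r_6 = 3.3854
beam 7: φ=135°, α=60°
  dir = (cos 60°, sin 60°) = (0.5000, 0.8660); from cell (1,1)
  next x-line at t=0.5400, next y-line at t=0.8776; Δt_x=2.0000, Δt_y=1.1547
    x: enter (2,1) at t=0.5400
    y: enter (2,2) at t=0.8776
    y: enter (2,3) at t=2.0323 ← occupied
  → r_7 = 2.0323

ranges = [0.8429, 0.7558, 0.2771, 0.2485, 0.4800, 3.3854, 2.0323]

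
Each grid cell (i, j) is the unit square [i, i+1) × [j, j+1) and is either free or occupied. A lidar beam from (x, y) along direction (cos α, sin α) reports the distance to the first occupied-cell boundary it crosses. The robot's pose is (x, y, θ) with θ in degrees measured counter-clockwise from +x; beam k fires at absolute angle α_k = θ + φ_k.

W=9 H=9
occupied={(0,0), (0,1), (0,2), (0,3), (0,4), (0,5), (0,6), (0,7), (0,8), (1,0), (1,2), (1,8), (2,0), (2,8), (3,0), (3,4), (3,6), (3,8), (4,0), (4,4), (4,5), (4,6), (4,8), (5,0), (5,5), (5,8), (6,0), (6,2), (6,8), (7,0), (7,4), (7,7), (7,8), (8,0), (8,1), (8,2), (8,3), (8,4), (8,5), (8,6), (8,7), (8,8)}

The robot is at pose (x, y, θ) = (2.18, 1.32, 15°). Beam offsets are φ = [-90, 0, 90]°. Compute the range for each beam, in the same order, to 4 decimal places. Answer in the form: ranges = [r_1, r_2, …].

ranges = [0.3313, 3.9548, 0.7040]

beam 1: φ=-90°, α=285°
  d=(0.2588,-0.9659)  start (2,1)  tX=3.1682 tY=0.3313  stride 1/|dx|=3.8637 1/|dy|=1.0353
    cross y-line → (2,0), t=0.3313 (wall)
  → r_1 = 0.3313
beam 2: φ=0°, α=15°
  d=(0.9659,0.2588)  start (2,1)  tX=0.8489 tY=2.6273  stride 1/|dx|=1.0353 1/|dy|=3.8637
    cross x-line → (3,1), t=0.8489
    cross x-line → (4,1), t=1.8842
    cross y-line → (4,2), t=2.6273
    cross x-line → (5,2), t=2.9195
    cross x-line → (6,2), t=3.9548 (wall)
  → r_2 = 3.9548
beam 3: φ=90°, α=105°
  d=(-0.2588,0.9659)  start (2,1)  tX=0.6955 tY=0.7040  stride 1/|dx|=3.8637 1/|dy|=1.0353
    cross x-line → (1,1), t=0.6955
    cross y-line → (1,2), t=0.7040 (wall)
  → r_3 = 0.7040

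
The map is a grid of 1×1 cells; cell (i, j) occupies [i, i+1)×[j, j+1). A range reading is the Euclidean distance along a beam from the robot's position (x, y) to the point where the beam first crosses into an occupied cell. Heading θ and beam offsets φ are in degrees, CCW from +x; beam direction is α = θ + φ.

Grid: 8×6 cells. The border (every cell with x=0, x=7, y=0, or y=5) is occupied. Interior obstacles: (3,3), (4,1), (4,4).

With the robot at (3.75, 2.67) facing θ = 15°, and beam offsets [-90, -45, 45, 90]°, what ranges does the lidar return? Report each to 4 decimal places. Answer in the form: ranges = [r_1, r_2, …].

ranges = [0.9659, 1.3400, 0.3811, 0.3416]

beam 1: φ=-90°, α=285°
  cosα=0.2588 sinα=-0.9659 | (3,2) | tMaxX 0.9659 tMaxY 0.6936 | tΔX 3.8637 tΔY 1.0353
    t=0.6936 [y] (3,1)
    t=0.9659 [x] (4,1) — stop
  → r_1 = 0.9659
beam 2: φ=-45°, α=330°
  cosα=0.8660 sinα=-0.5000 | (3,2) | tMaxX 0.2887 tMaxY 1.3400 | tΔX 1.1547 tΔY 2.0000
    t=0.2887 [x] (4,2)
    t=1.3400 [y] (4,1) — stop
  → r_2 = 1.3400
beam 3: φ=45°, α=60°
  cosα=0.5000 sinα=0.8660 | (3,2) | tMaxX 0.5000 tMaxY 0.3811 | tΔX 2.0000 tΔY 1.1547
    t=0.3811 [y] (3,3) — stop
  → r_3 = 0.3811
beam 4: φ=90°, α=105°
  cosα=-0.2588 sinα=0.9659 | (3,2) | tMaxX 2.8978 tMaxY 0.3416 | tΔX 3.8637 tΔY 1.0353
    t=0.3416 [y] (3,3) — stop
  → r_4 = 0.3416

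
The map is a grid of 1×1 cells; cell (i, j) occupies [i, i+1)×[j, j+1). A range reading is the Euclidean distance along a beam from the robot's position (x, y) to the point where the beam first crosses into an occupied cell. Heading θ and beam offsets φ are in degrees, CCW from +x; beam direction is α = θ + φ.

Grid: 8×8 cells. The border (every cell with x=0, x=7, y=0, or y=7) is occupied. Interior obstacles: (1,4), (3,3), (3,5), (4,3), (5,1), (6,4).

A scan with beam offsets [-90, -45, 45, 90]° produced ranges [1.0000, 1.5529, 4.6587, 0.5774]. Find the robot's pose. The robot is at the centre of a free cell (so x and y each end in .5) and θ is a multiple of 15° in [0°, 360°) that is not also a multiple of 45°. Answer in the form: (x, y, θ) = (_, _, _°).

(x, y, θ) = (6.5, 5.5, 150°)

Candidates: 30 free-cell centres × 16 headings = 480 poses. Raycast each; keep the one whose scan matches to 4 dp.
  (2.5, 6.5, 300°): beam 1 = 1.7321 ≠ 1.0000 ✗
  (5.5, 3.5, 330°): beam 1 = 2.8868 ≠ 1.0000 ✗
  (5.5, 3.5, 60°): beam 1 = 1.7321 ≠ 1.0000 ✗
  (4.5, 6.5, 15°): beam 1 = 4.6587 ≠ 1.0000 ✗
  (4.5, 1.5, 30°): beam 1 = 0.5774 ≠ 1.0000 ✗
  …
  (6.5, 5.5, 150°): r_1=1.0000, r_2=1.5529, r_3=4.6587, r_4=0.5774 — all match ✓
No second candidate reproduces the full scan.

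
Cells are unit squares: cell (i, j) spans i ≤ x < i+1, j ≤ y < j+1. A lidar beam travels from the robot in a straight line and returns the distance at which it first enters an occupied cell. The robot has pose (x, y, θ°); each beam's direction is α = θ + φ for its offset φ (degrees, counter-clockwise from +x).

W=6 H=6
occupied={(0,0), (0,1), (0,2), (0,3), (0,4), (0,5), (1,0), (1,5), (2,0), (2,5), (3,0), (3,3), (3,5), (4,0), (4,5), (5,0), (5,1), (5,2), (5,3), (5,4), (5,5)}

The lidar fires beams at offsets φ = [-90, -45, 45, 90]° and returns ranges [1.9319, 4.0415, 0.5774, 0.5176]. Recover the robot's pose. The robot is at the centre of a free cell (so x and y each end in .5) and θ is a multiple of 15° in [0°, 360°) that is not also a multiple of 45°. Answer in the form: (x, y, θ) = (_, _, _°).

The pose lattice has 15·16 = 240 candidates. Test each by forward raycasting.
  (1.5, 1.5, 255°): beam 1 = 0.5176 ≠ 1.9319 ✗
  (4.5, 3.5, 345°): beam 1 = 2.5882 ≠ 1.9319 ✗
  (2.5, 3.5, 195°): beam 1 = 1.5529 ≠ 1.9319 ✗
  (2.5, 1.5, 240°): beam 1 = 1.7321 ≠ 1.9319 ✗
  …
  (4.5, 1.5, 195°): r_1=1.9319, r_2=4.0415, r_3=0.5774, r_4=0.5176 — all match ✓
Only this pose fits every beam.

(x, y, θ) = (4.5, 1.5, 195°)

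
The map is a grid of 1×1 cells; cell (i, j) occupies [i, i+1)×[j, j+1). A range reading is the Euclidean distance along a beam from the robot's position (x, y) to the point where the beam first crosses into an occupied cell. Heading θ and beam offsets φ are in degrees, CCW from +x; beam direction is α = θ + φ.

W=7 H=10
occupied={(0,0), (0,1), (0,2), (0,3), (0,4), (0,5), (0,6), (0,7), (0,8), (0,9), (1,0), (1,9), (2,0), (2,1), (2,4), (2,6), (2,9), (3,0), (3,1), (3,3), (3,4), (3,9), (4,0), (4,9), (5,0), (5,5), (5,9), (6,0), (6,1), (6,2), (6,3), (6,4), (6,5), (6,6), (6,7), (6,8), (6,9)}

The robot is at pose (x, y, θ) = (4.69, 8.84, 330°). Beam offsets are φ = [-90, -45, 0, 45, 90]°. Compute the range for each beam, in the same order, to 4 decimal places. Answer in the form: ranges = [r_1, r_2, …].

ranges = [4.4341, 2.9402, 1.5127, 0.6182, 0.1848]

beam 1: φ=-90°, α=240°
  direction (-0.5000, -0.8660); cell (4,8); t to first gridline: x 1.3800, y 0.9699 (then +2.0000 / +1.1547)
    (4,7) via y @ 0.9699
    (3,7) via x @ 1.3800
    (3,6) via y @ 2.1246
    (3,5) via y @ 3.2793
    (2,5) via x @ 3.3800
    (2,4) via y @ 4.4341  # hit
  → r_1 = 4.4341
beam 2: φ=-45°, α=285°
  direction (0.2588, -0.9659); cell (4,8); t to first gridline: x 1.1977, y 0.8696 (then +3.8637 / +1.0353)
    (4,7) via y @ 0.8696
    (5,7) via x @ 1.1977
    (5,6) via y @ 1.9049
    (5,5) via y @ 2.9402  # hit
  → r_2 = 2.9402
beam 3: φ=0°, α=330°
  direction (0.8660, -0.5000); cell (4,8); t to first gridline: x 0.3580, y 1.6800 (then +1.1547 / +2.0000)
    (5,8) via x @ 0.3580
    (6,8) via x @ 1.5127  # hit
  → r_3 = 1.5127
beam 4: φ=45°, α=15°
  direction (0.9659, 0.2588); cell (4,8); t to first gridline: x 0.3209, y 0.6182 (then +1.0353 / +3.8637)
    (5,8) via x @ 0.3209
    (5,9) via y @ 0.6182  # hit
  → r_4 = 0.6182
beam 5: φ=90°, α=60°
  direction (0.5000, 0.8660); cell (4,8); t to first gridline: x 0.6200, y 0.1848 (then +2.0000 / +1.1547)
    (4,9) via y @ 0.1848  # hit
  → r_5 = 0.1848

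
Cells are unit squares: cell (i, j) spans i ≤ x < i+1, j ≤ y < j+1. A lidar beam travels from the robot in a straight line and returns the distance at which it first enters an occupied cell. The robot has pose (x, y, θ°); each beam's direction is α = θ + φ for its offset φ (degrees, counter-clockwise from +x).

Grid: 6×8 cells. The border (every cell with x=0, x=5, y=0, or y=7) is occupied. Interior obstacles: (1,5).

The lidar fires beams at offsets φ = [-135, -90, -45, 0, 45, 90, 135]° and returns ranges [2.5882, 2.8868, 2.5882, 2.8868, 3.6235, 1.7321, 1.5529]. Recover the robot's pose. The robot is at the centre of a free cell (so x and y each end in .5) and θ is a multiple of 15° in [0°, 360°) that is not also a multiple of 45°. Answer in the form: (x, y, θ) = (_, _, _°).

Enumerate (i+0.5, j+0.5, θ) over the 23 free cells and 16 admissible headings. For each, cast all 7 beams and compare to the given ranges.
  (4.5, 3.5, 300°): beam 1 = 3.6235 ≠ 2.5882 ✗
  (4.5, 2.5, 60°): beam 1 = 1.5529 ≠ 2.5882 ✗
  (4.5, 2.5, 285°): beam 1 = 4.0415 ≠ 2.5882 ✗
  (4.5, 4.5, 345°): beam 1 = 4.0415 ≠ 2.5882 ✗
  (3.5, 4.5, 210°): beam 3 = 1.9319 ≠ 2.5882 ✗
  …
  (2.5, 3.5, 30°): r_1=2.5882, r_2=2.8868, r_3=2.5882, r_4=2.8868, r_5=3.6235, r_6=1.7321, r_7=1.5529 — all match ✓
Only this pose fits every beam.

(x, y, θ) = (2.5, 3.5, 30°)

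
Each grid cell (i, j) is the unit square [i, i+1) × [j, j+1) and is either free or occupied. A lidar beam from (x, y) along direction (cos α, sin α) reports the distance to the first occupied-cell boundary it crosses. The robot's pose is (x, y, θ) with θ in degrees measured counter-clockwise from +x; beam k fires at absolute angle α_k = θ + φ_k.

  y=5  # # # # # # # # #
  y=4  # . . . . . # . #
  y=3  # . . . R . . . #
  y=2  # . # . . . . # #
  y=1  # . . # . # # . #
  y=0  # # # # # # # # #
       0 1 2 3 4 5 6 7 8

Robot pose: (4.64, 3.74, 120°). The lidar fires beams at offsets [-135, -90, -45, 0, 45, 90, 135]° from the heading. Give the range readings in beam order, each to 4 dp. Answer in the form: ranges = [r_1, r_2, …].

ranges = [2.8591, 1.5704, 1.3044, 1.4549, 3.7684, 1.8937, 2.4728]

beam 1: φ=-135°, α=345°
  cosα=0.9659 sinα=-0.2588 | (4,3) | tMaxX 0.3727 tMaxY 2.8591 | tΔX 1.0353 tΔY 3.8637
    t=0.3727 [x] (5,3)
    t=1.4080 [x] (6,3)
    t=2.4433 [x] (7,3)
    t=2.8591 [y] (7,2) — stop
  → r_1 = 2.8591
beam 2: φ=-90°, α=30°
  cosα=0.8660 sinα=0.5000 | (4,3) | tMaxX 0.4157 tMaxY 0.5200 | tΔX 1.1547 tΔY 2.0000
    t=0.4157 [x] (5,3)
    t=0.5200 [y] (5,4)
    t=1.5704 [x] (6,4) — stop
  → r_2 = 1.5704
beam 3: φ=-45°, α=75°
  cosα=0.2588 sinα=0.9659 | (4,3) | tMaxX 1.3909 tMaxY 0.2692 | tΔX 3.8637 tΔY 1.0353
    t=0.2692 [y] (4,4)
    t=1.3044 [y] (4,5) — stop
  → r_3 = 1.3044
beam 4: φ=0°, α=120°
  cosα=-0.5000 sinα=0.8660 | (4,3) | tMaxX 1.2800 tMaxY 0.3002 | tΔX 2.0000 tΔY 1.1547
    t=0.3002 [y] (4,4)
    t=1.2800 [x] (3,4)
    t=1.4549 [y] (3,5) — stop
  → r_4 = 1.4549
beam 5: φ=45°, α=165°
  cosα=-0.9659 sinα=0.2588 | (4,3) | tMaxX 0.6626 tMaxY 1.0046 | tΔX 1.0353 tΔY 3.8637
    t=0.6626 [x] (3,3)
    t=1.0046 [y] (3,4)
    t=1.6979 [x] (2,4)
    t=2.7331 [x] (1,4)
    t=3.7684 [x] (0,4) — stop
  → r_5 = 3.7684
beam 6: φ=90°, α=210°
  cosα=-0.8660 sinα=-0.5000 | (4,3) | tMaxX 0.7390 tMaxY 1.4800 | tΔX 1.1547 tΔY 2.0000
    t=0.7390 [x] (3,3)
    t=1.4800 [y] (3,2)
    t=1.8937 [x] (2,2) — stop
  → r_6 = 1.8937
beam 7: φ=135°, α=255°
  cosα=-0.2588 sinα=-0.9659 | (4,3) | tMaxX 2.4728 tMaxY 0.7661 | tΔX 3.8637 tΔY 1.0353
    t=0.7661 [y] (4,2)
    t=1.8014 [y] (4,1)
    t=2.4728 [x] (3,1) — stop
  → r_7 = 2.4728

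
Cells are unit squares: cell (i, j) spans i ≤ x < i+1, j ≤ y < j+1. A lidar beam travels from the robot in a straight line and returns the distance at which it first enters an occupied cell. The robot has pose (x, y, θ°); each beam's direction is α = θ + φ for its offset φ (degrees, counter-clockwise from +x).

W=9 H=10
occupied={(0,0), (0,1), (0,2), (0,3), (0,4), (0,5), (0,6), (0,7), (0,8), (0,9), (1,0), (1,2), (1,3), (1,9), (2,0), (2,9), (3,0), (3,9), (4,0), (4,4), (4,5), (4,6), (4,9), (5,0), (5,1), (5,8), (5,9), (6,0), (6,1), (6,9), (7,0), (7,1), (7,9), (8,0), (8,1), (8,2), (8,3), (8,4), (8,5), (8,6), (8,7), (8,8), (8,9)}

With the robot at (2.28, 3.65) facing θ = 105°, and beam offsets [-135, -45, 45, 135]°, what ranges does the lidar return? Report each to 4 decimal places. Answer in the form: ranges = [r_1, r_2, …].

ranges = [3.3000, 3.4400, 0.3233, 0.5600]

beam 1: φ=-135°, α=330°
  d=(0.8660,-0.5000)  start (2,3)  tX=0.8314 tY=1.3000  stride 1/|dx|=1.1547 1/|dy|=2.0000
    cross x-line → (3,3), t=0.8314
    cross y-line → (3,2), t=1.3000
    cross x-line → (4,2), t=1.9861
    cross x-line → (5,2), t=3.1408
    cross y-line → (5,1), t=3.3000 (wall)
  → r_1 = 3.3000
beam 2: φ=-45°, α=60°
  d=(0.5000,0.8660)  start (2,3)  tX=1.4400 tY=0.4041  stride 1/|dx|=2.0000 1/|dy|=1.1547
    cross y-line → (2,4), t=0.4041
    cross x-line → (3,4), t=1.4400
    cross y-line → (3,5), t=1.5588
    cross y-line → (3,6), t=2.7135
    cross x-line → (4,6), t=3.4400 (wall)
  → r_2 = 3.4400
beam 3: φ=45°, α=150°
  d=(-0.8660,0.5000)  start (2,3)  tX=0.3233 tY=0.7000  stride 1/|dx|=1.1547 1/|dy|=2.0000
    cross x-line → (1,3), t=0.3233 (wall)
  → r_3 = 0.3233
beam 4: φ=135°, α=240°
  d=(-0.5000,-0.8660)  start (2,3)  tX=0.5600 tY=0.7506  stride 1/|dx|=2.0000 1/|dy|=1.1547
    cross x-line → (1,3), t=0.5600 (wall)
  → r_4 = 0.5600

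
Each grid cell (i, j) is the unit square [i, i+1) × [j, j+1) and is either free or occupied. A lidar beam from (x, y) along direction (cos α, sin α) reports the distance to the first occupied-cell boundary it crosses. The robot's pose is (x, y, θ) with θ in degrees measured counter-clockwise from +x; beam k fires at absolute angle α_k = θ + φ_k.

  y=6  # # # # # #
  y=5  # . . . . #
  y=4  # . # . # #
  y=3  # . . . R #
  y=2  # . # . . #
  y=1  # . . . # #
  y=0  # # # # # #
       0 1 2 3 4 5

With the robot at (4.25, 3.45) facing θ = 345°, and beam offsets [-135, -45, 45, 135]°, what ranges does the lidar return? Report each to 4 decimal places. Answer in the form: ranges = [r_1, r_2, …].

ranges = [1.4434, 1.5000, 0.8660, 2.9445]

beam 1: φ=-135°, α=210°
  d=(-0.8660,-0.5000)  start (4,3)  tX=0.2887 tY=0.9000  stride 1/|dx|=1.1547 1/|dy|=2.0000
    cross x-line → (3,3), t=0.2887
    cross y-line → (3,2), t=0.9000
    cross x-line → (2,2), t=1.4434 (wall)
  → r_1 = 1.4434
beam 2: φ=-45°, α=300°
  d=(0.5000,-0.8660)  start (4,3)  tX=1.5000 tY=0.5196  stride 1/|dx|=2.0000 1/|dy|=1.1547
    cross y-line → (4,2), t=0.5196
    cross x-line → (5,2), t=1.5000 (wall)
  → r_2 = 1.5000
beam 3: φ=45°, α=30°
  d=(0.8660,0.5000)  start (4,3)  tX=0.8660 tY=1.1000  stride 1/|dx|=1.1547 1/|dy|=2.0000
    cross x-line → (5,3), t=0.8660 (wall)
  → r_3 = 0.8660
beam 4: φ=135°, α=120°
  d=(-0.5000,0.8660)  start (4,3)  tX=0.5000 tY=0.6351  stride 1/|dx|=2.0000 1/|dy|=1.1547
    cross x-line → (3,3), t=0.5000
    cross y-line → (3,4), t=0.6351
    cross y-line → (3,5), t=1.7898
    cross x-line → (2,5), t=2.5000
    cross y-line → (2,6), t=2.9445 (wall)
  → r_4 = 2.9445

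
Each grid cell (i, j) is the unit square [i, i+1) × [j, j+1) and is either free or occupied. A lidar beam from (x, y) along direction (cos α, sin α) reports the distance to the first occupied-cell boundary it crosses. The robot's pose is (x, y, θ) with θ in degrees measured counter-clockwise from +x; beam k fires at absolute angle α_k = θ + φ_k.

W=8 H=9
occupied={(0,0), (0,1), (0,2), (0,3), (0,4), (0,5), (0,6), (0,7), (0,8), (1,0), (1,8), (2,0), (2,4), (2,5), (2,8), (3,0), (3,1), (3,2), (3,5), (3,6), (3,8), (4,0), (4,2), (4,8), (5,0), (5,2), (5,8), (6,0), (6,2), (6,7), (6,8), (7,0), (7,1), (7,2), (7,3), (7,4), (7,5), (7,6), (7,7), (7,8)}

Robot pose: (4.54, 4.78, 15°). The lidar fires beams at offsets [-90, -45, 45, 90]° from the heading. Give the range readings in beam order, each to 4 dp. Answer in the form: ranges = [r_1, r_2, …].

ranges = [1.8428, 2.8406, 2.9200, 2.0864]

beam 1: φ=-90°, α=285°
  direction (0.2588, -0.9659); cell (4,4); t to first gridline: x 1.7773, y 0.8075 (then +3.8637 / +1.0353)
    (4,3) via y @ 0.8075
    (5,3) via x @ 1.7773
    (5,2) via y @ 1.8428  # hit
  → r_1 = 1.8428
beam 2: φ=-45°, α=330°
  direction (0.8660, -0.5000); cell (4,4); t to first gridline: x 0.5312, y 1.5600 (then +1.1547 / +2.0000)
    (5,4) via x @ 0.5312
    (5,3) via y @ 1.5600
    (6,3) via x @ 1.6859
    (7,3) via x @ 2.8406  # hit
  → r_2 = 2.8406
beam 3: φ=45°, α=60°
  direction (0.5000, 0.8660); cell (4,4); t to first gridline: x 0.9200, y 0.2540 (then +2.0000 / +1.1547)
    (4,5) via y @ 0.2540
    (5,5) via x @ 0.9200
    (5,6) via y @ 1.4087
    (5,7) via y @ 2.5634
    (6,7) via x @ 2.9200  # hit
  → r_3 = 2.9200
beam 4: φ=90°, α=105°
  direction (-0.2588, 0.9659); cell (4,4); t to first gridline: x 2.0864, y 0.2278 (then +3.8637 / +1.0353)
    (4,5) via y @ 0.2278
    (4,6) via y @ 1.2630
    (3,6) via x @ 2.0864  # hit
  → r_4 = 2.0864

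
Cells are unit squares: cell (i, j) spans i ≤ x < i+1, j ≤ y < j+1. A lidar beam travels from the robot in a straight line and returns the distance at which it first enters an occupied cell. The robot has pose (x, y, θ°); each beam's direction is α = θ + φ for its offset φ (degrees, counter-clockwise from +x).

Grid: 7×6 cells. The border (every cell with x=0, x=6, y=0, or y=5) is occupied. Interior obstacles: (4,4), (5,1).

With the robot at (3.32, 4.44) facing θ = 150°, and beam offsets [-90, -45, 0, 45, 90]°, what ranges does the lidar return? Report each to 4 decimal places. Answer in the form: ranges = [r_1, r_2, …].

ranges = [0.6466, 0.5798, 1.1200, 2.4018, 3.9722]

beam 1: φ=-90°, α=60°
  cosα=0.5000 sinα=0.8660 | (3,4) | tMaxX 1.3600 tMaxY 0.6466 | tΔX 2.0000 tΔY 1.1547
    t=0.6466 [y] (3,5) — stop
  → r_1 = 0.6466
beam 2: φ=-45°, α=105°
  cosα=-0.2588 sinα=0.9659 | (3,4) | tMaxX 1.2364 tMaxY 0.5798 | tΔX 3.8637 tΔY 1.0353
    t=0.5798 [y] (3,5) — stop
  → r_2 = 0.5798
beam 3: φ=0°, α=150°
  cosα=-0.8660 sinα=0.5000 | (3,4) | tMaxX 0.3695 tMaxY 1.1200 | tΔX 1.1547 tΔY 2.0000
    t=0.3695 [x] (2,4)
    t=1.1200 [y] (2,5) — stop
  → r_3 = 1.1200
beam 4: φ=45°, α=195°
  cosα=-0.9659 sinα=-0.2588 | (3,4) | tMaxX 0.3313 tMaxY 1.7000 | tΔX 1.0353 tΔY 3.8637
    t=0.3313 [x] (2,4)
    t=1.3666 [x] (1,4)
    t=1.7000 [y] (1,3)
    t=2.4018 [x] (0,3) — stop
  → r_4 = 2.4018
beam 5: φ=90°, α=240°
  cosα=-0.5000 sinα=-0.8660 | (3,4) | tMaxX 0.6400 tMaxY 0.5081 | tΔX 2.0000 tΔY 1.1547
    t=0.5081 [y] (3,3)
    t=0.6400 [x] (2,3)
    t=1.6628 [y] (2,2)
    t=2.6400 [x] (1,2)
    t=2.8175 [y] (1,1)
    t=3.9722 [y] (1,0) — stop
  → r_5 = 3.9722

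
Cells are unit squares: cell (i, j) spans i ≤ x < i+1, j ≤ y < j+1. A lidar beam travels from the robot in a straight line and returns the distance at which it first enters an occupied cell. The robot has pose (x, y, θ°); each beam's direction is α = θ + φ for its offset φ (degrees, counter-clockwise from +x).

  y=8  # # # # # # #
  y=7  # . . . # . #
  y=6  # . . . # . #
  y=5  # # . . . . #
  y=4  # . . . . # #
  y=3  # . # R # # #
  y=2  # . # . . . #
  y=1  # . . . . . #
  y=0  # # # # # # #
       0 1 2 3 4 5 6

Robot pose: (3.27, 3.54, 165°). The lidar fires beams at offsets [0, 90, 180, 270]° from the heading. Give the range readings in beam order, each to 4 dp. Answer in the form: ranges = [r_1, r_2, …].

ranges = [0.2795, 1.0432, 0.7558, 2.8205]

beam 1: φ=0°, α=165°
  direction (-0.9659, 0.2588); cell (3,3); t to first gridline: x 0.2795, y 1.7773 (then +1.0353 / +3.8637)
    (2,3) via x @ 0.2795  # hit
  → r_1 = 0.2795
beam 2: φ=90°, α=255°
  direction (-0.2588, -0.9659); cell (3,3); t to first gridline: x 1.0432, y 0.5590 (then +3.8637 / +1.0353)
    (3,2) via y @ 0.5590
    (2,2) via x @ 1.0432  # hit
  → r_2 = 1.0432
beam 3: φ=180°, α=345°
  direction (0.9659, -0.2588); cell (3,3); t to first gridline: x 0.7558, y 2.0864 (then +1.0353 / +3.8637)
    (4,3) via x @ 0.7558  # hit
  → r_3 = 0.7558
beam 4: φ=270°, α=75°
  direction (0.2588, 0.9659); cell (3,3); t to first gridline: x 2.8205, y 0.4762 (then +3.8637 / +1.0353)
    (3,4) via y @ 0.4762
    (3,5) via y @ 1.5115
    (3,6) via y @ 2.5468
    (4,6) via x @ 2.8205  # hit
  → r_4 = 2.8205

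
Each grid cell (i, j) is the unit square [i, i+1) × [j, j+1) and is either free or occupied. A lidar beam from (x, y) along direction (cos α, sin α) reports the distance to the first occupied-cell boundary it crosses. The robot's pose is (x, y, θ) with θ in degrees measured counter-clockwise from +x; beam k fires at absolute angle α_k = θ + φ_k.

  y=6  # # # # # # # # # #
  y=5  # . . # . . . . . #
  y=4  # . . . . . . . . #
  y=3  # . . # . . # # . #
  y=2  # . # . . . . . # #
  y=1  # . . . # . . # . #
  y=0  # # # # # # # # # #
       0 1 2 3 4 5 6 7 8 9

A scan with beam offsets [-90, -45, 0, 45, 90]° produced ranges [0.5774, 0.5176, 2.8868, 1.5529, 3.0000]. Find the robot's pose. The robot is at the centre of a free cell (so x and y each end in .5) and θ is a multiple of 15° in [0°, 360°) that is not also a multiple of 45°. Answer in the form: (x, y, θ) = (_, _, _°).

(x, y, θ) = (4.5, 3.5, 240°)

Candidates: 32 free-cell centres × 16 headings = 512 poses. Raycast each; keep the one whose scan matches to 4 dp.
  (1.5, 4.5, 210°): beam 1 = 1.0000 ≠ 0.5774 ✗
  (7.5, 4.5, 345°): beam 1 = 0.5176 ≠ 0.5774 ✗
  (7.5, 2.5, 285°): beam 1 = 2.5882 ≠ 0.5774 ✗
  (5.5, 1.5, 240°): beam 3 = 0.5774 ≠ 2.8868 ✗
  …
  (4.5, 3.5, 240°): r_1=0.5774, r_2=0.5176, r_3=2.8868, r_4=1.5529, r_5=3.0000 — all match ✓
Only this pose fits every beam.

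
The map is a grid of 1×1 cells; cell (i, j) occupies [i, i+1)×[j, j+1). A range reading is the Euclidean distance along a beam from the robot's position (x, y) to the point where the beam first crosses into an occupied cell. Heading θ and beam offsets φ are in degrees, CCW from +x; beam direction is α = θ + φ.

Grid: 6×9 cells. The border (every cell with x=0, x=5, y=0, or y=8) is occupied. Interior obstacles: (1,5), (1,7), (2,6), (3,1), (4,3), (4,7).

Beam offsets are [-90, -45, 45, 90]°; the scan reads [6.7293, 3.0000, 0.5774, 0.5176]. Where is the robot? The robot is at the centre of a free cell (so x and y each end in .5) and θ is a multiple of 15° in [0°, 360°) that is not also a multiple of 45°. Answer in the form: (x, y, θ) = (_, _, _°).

(x, y, θ) = (3.5, 7.5, 345°)

The pose lattice has 22·16 = 352 candidates. Test each by forward raycasting.
  (2.5, 5.5, 195°): beam 1 = 0.5176 ≠ 6.7293 ✗
  (2.5, 5.5, 330°): beam 1 = 3.0000 ≠ 6.7293 ✗
  (2.5, 5.5, 75°): beam 1 = 2.5882 ≠ 6.7293 ✗
  (4.5, 6.5, 15°): beam 1 = 1.9319 ≠ 6.7293 ✗
  …
  (3.5, 7.5, 345°): r_1=6.7293, r_2=3.0000, r_3=0.5774, r_4=0.5176 — all match ✓
Only this pose fits every beam.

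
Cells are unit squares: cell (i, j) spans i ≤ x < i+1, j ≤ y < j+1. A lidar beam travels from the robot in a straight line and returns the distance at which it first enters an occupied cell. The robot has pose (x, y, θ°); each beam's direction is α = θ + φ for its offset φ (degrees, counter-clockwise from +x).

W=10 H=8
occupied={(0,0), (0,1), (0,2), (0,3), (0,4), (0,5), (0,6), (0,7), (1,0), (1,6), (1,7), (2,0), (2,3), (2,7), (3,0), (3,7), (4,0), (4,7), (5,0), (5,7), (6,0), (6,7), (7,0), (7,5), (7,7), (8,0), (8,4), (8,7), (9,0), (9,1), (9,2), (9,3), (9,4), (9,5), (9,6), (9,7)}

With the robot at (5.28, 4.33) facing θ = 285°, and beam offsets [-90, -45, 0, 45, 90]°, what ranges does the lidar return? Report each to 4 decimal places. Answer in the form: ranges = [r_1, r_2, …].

beam 1: φ=-90°, α=195°
  d=(-0.9659,-0.2588)  start (5,4)  tX=0.2899 tY=1.2750  stride 1/|dx|=1.0353 1/|dy|=3.8637
    cross x-line → (4,4), t=0.2899
    cross y-line → (4,3), t=1.2750
    cross x-line → (3,3), t=1.3252
    cross x-line → (2,3), t=2.3604 (wall)
  → r_1 = 2.3604
beam 2: φ=-45°, α=240°
  d=(-0.5000,-0.8660)  start (5,4)  tX=0.5600 tY=0.3811  stride 1/|dx|=2.0000 1/|dy|=1.1547
    cross y-line → (5,3), t=0.3811
    cross x-line → (4,3), t=0.5600
    cross y-line → (4,2), t=1.5358
    cross x-line → (3,2), t=2.5600
    cross y-line → (3,1), t=2.6905
    cross y-line → (3,0), t=3.8452 (wall)
  → r_2 = 3.8452
beam 3: φ=0°, α=285°
  d=(0.2588,-0.9659)  start (5,4)  tX=2.7819 tY=0.3416  stride 1/|dx|=3.8637 1/|dy|=1.0353
    cross y-line → (5,3), t=0.3416
    cross y-line → (5,2), t=1.3769
    cross y-line → (5,1), t=2.4122
    cross x-line → (6,1), t=2.7819
    cross y-line → (6,0), t=3.4475 (wall)
  → r_3 = 3.4475
beam 4: φ=45°, α=330°
  d=(0.8660,-0.5000)  start (5,4)  tX=0.8314 tY=0.6600  stride 1/|dx|=1.1547 1/|dy|=2.0000
    cross y-line → (5,3), t=0.6600
    cross x-line → (6,3), t=0.8314
    cross x-line → (7,3), t=1.9861
    cross y-line → (7,2), t=2.6600
    cross x-line → (8,2), t=3.1408
    cross x-line → (9,2), t=4.2955 (wall)
  → r_4 = 4.2955
beam 5: φ=90°, α=15°
  d=(0.9659,0.2588)  start (5,4)  tX=0.7454 tY=2.5887  stride 1/|dx|=1.0353 1/|dy|=3.8637
    cross x-line → (6,4), t=0.7454
    cross x-line → (7,4), t=1.7807
    cross y-line → (7,5), t=2.5887 (wall)
  → r_5 = 2.5887

ranges = [2.3604, 3.8452, 3.4475, 4.2955, 2.5887]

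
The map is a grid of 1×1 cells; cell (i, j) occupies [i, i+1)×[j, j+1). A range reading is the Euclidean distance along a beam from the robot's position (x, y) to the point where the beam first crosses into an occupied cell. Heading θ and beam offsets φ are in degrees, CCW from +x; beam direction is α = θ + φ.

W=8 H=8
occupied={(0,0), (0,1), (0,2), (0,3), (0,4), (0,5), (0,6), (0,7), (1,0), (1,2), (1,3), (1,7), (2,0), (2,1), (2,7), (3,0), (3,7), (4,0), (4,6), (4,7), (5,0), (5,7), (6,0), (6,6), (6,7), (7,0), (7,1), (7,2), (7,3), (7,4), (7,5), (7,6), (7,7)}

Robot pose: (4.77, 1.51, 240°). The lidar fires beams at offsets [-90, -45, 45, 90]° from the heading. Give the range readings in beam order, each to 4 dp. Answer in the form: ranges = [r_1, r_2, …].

beam 1: φ=-90°, α=150°
  dir = (cos 150°, sin 150°) = (-0.8660, 0.5000); from cell (4,1)
  next x-line at t=0.8891, next y-line at t=0.9800; Δt_x=1.1547, Δt_y=2.0000
    x: enter (3,1) at t=0.8891
    y: enter (3,2) at t=0.9800
    x: enter (2,2) at t=2.0438
    y: enter (2,3) at t=2.9800
    x: enter (1,3) at t=3.1985 ← occupied
  → r_1 = 3.1985
beam 2: φ=-45°, α=195°
  dir = (cos 195°, sin 195°) = (-0.9659, -0.2588); from cell (4,1)
  next x-line at t=0.7972, next y-line at t=1.9705; Δt_x=1.0353, Δt_y=3.8637
    x: enter (3,1) at t=0.7972
    x: enter (2,1) at t=1.8324 ← occupied
  → r_2 = 1.8324
beam 3: φ=45°, α=285°
  dir = (cos 285°, sin 285°) = (0.2588, -0.9659); from cell (4,1)
  next x-line at t=0.8887, next y-line at t=0.5280; Δt_x=3.8637, Δt_y=1.0353
    y: enter (4,0) at t=0.5280 ← occupied
  → r_3 = 0.5280
beam 4: φ=90°, α=330°
  dir = (cos 330°, sin 330°) = (0.8660, -0.5000); from cell (4,1)
  next x-line at t=0.2656, next y-line at t=1.0200; Δt_x=1.1547, Δt_y=2.0000
    x: enter (5,1) at t=0.2656
    y: enter (5,0) at t=1.0200 ← occupied
  → r_4 = 1.0200

ranges = [3.1985, 1.8324, 0.5280, 1.0200]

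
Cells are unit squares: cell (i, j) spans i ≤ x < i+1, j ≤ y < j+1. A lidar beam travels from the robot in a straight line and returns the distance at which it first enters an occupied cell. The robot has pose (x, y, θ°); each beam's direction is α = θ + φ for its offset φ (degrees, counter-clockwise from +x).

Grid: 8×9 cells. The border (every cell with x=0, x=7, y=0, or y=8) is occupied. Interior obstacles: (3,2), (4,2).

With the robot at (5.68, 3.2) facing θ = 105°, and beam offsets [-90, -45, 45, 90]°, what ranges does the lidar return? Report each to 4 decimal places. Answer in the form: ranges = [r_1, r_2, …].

beam 1: φ=-90°, α=15°
  direction (0.9659, 0.2588); cell (5,3); t to first gridline: x 0.3313, y 3.0910 (then +1.0353 / +3.8637)
    (6,3) via x @ 0.3313
    (7,3) via x @ 1.3666  # hit
  → r_1 = 1.3666
beam 2: φ=-45°, α=60°
  direction (0.5000, 0.8660); cell (5,3); t to first gridline: x 0.6400, y 0.9238 (then +2.0000 / +1.1547)
    (6,3) via x @ 0.6400
    (6,4) via y @ 0.9238
    (6,5) via y @ 2.0785
    (7,5) via x @ 2.6400  # hit
  → r_2 = 2.6400
beam 3: φ=45°, α=150°
  direction (-0.8660, 0.5000); cell (5,3); t to first gridline: x 0.7852, y 1.6000 (then +1.1547 / +2.0000)
    (4,3) via x @ 0.7852
    (4,4) via y @ 1.6000
    (3,4) via x @ 1.9399
    (2,4) via x @ 3.0946
    (2,5) via y @ 3.6000
    (1,5) via x @ 4.2493
    (0,5) via x @ 5.4040  # hit
  → r_3 = 5.4040
beam 4: φ=90°, α=195°
  direction (-0.9659, -0.2588); cell (5,3); t to first gridline: x 0.7040, y 0.7727 (then +1.0353 / +3.8637)
    (4,3) via x @ 0.7040
    (4,2) via y @ 0.7727  # hit
  → r_4 = 0.7727

ranges = [1.3666, 2.6400, 5.4040, 0.7727]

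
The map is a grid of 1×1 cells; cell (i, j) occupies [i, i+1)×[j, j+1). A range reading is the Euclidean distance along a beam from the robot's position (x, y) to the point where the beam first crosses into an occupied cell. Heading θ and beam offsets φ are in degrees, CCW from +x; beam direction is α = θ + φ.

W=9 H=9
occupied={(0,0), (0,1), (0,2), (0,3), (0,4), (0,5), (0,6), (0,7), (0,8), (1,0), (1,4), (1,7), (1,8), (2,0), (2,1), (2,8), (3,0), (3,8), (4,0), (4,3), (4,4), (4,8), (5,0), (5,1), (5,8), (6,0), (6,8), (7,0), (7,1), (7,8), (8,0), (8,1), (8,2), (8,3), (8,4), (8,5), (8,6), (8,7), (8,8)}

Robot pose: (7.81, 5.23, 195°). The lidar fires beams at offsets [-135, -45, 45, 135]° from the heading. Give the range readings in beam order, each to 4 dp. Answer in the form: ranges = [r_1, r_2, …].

beam 1: φ=-135°, α=60°
  direction (0.5000, 0.8660); cell (7,5); t to first gridline: x 0.3800, y 0.8891 (then +2.0000 / +1.1547)
    (8,5) via x @ 0.3800  # hit
  → r_1 = 0.3800
beam 2: φ=-45°, α=150°
  direction (-0.8660, 0.5000); cell (7,5); t to first gridline: x 0.9353, y 1.5400 (then +1.1547 / +2.0000)
    (6,5) via x @ 0.9353
    (6,6) via y @ 1.5400
    (5,6) via x @ 2.0900
    (4,6) via x @ 3.2447
    (4,7) via y @ 3.5400
    (3,7) via x @ 4.3994
    (3,8) via y @ 5.5400  # hit
  → r_2 = 5.5400
beam 3: φ=45°, α=240°
  direction (-0.5000, -0.8660); cell (7,5); t to first gridline: x 1.6200, y 0.2656 (then +2.0000 / +1.1547)
    (7,4) via y @ 0.2656
    (7,3) via y @ 1.4203
    (6,3) via x @ 1.6200
    (6,2) via y @ 2.5750
    (5,2) via x @ 3.6200
    (5,1) via y @ 3.7297  # hit
  → r_3 = 3.7297
beam 4: φ=135°, α=330°
  direction (0.8660, -0.5000); cell (7,5); t to first gridline: x 0.2194, y 0.4600 (then +1.1547 / +2.0000)
    (8,5) via x @ 0.2194  # hit
  → r_4 = 0.2194

ranges = [0.3800, 5.5400, 3.7297, 0.2194]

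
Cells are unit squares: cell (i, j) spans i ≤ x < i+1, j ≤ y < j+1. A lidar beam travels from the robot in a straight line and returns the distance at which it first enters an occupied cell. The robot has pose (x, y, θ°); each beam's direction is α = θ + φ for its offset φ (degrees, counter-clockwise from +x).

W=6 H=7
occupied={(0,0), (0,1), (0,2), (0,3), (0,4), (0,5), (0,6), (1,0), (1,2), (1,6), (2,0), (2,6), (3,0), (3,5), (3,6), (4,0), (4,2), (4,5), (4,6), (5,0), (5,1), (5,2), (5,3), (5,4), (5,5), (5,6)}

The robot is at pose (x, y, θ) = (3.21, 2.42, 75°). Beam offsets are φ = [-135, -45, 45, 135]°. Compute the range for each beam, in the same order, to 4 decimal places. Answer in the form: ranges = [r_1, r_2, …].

ranges = [1.6397, 0.9122, 4.1338, 2.5519]

beam 1: φ=-135°, α=300°
  d=(0.5000,-0.8660)  start (3,2)  tX=1.5800 tY=0.4850  stride 1/|dx|=2.0000 1/|dy|=1.1547
    cross y-line → (3,1), t=0.4850
    cross x-line → (4,1), t=1.5800
    cross y-line → (4,0), t=1.6397 (wall)
  → r_1 = 1.6397
beam 2: φ=-45°, α=30°
  d=(0.8660,0.5000)  start (3,2)  tX=0.9122 tY=1.1600  stride 1/|dx|=1.1547 1/|dy|=2.0000
    cross x-line → (4,2), t=0.9122 (wall)
  → r_2 = 0.9122
beam 3: φ=45°, α=120°
  d=(-0.5000,0.8660)  start (3,2)  tX=0.4200 tY=0.6697  stride 1/|dx|=2.0000 1/|dy|=1.1547
    cross x-line → (2,2), t=0.4200
    cross y-line → (2,3), t=0.6697
    cross y-line → (2,4), t=1.8244
    cross x-line → (1,4), t=2.4200
    cross y-line → (1,5), t=2.9791
    cross y-line → (1,6), t=4.1338 (wall)
  → r_3 = 4.1338
beam 4: φ=135°, α=210°
  d=(-0.8660,-0.5000)  start (3,2)  tX=0.2425 tY=0.8400  stride 1/|dx|=1.1547 1/|dy|=2.0000
    cross x-line → (2,2), t=0.2425
    cross y-line → (2,1), t=0.8400
    cross x-line → (1,1), t=1.3972
    cross x-line → (0,1), t=2.5519 (wall)
  → r_4 = 2.5519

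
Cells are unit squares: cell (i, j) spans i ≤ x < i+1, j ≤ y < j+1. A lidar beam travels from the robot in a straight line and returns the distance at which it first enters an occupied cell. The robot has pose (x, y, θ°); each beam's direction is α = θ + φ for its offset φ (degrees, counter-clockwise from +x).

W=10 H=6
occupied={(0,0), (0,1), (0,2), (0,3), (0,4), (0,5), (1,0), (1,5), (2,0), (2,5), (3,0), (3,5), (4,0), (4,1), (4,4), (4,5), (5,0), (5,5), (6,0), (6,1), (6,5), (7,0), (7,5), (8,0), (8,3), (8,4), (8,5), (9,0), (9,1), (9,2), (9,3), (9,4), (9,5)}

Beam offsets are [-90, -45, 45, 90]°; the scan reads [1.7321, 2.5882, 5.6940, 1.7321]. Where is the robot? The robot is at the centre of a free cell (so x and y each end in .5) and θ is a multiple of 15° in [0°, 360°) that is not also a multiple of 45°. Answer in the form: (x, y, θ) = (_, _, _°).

(x, y, θ) = (6.5, 2.5, 120°)

Enumerate (i+0.5, j+0.5, θ) over the 27 free cells and 16 admissible headings. For each, cast all 4 beams and compare to the given ranges.
  (6.5, 2.5, 300°): beam 2 = 0.5176 ≠ 2.5882 ✗
  (8.5, 1.5, 120°): beam 1 = 0.5774 ≠ 1.7321 ✗
  (3.5, 1.5, 255°): beam 1 = 2.5882 ≠ 1.7321 ✗
  …
  (6.5, 2.5, 120°): r_1=1.7321, r_2=2.5882, r_3=5.6940, r_4=1.7321 — all match ✓
No second candidate reproduces the full scan.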